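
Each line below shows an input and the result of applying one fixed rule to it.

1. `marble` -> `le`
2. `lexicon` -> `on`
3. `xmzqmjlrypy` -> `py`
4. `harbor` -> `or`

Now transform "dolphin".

in

Rule — keep only the last 2 characters.
For "dolphin" the result is "in".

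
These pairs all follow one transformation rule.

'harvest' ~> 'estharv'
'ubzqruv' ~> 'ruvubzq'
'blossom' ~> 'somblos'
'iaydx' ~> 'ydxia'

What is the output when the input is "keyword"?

Rule — move the last 3 characters to the front (rotate right by 3).
"keyword" → "ordkeyw".

ordkeyw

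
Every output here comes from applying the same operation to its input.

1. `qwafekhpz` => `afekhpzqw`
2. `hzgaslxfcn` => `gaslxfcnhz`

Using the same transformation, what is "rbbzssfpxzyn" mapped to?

bzssfpxzynrb

In each case the input is transformed by: move the first 2 characters to the end (rotate left by 2).
So "rbbzssfpxzyn" becomes "bzssfpxzynrb".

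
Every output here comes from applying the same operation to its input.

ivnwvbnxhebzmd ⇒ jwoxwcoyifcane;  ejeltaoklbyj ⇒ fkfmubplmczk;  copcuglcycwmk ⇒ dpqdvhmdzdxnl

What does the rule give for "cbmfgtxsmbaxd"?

dcnghuytncbye

The pattern: shift every letter 1 place forward in the alphabet (wrapping around).
For "cbmfgtxsmbaxd" the result is "dcnghuytncbye".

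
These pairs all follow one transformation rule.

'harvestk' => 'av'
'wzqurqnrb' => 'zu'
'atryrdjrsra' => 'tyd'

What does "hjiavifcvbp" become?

In each case the input is transformed by: keep every other character starting from the second (positions 2nd, 4th, 6th, ...), then delete the last 2 characters.
On "hjiavifcvbp" that produces "jai".

jai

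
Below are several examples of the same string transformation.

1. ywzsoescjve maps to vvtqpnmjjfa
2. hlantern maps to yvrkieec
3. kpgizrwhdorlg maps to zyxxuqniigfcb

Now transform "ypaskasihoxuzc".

zytrrqpoljjgfb

Looking at the pairs, the operation is to shift every letter 9 places backward in the alphabet (wrapping around), then sort the characters into reverse alphabetical order.
Working it through for "ypaskasihoxuzc": intermediate "pgrjbrjzyfolqt", final "zytrrqpoljjgfb".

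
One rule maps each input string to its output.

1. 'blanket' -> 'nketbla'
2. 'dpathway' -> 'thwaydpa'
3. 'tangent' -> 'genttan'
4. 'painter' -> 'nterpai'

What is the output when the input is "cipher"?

Looking at the pairs, the operation is to move the first 3 characters to the end (rotate left by 3).
"cipher" → "hercip".

hercip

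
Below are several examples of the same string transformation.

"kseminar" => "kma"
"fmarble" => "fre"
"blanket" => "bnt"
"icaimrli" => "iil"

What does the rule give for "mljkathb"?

mkh

What's happening: keep one character in every 3, starting at position 1 (positions 1st, 4th, 7th, ...).
Applying that to "mljkathb" gives "mkh".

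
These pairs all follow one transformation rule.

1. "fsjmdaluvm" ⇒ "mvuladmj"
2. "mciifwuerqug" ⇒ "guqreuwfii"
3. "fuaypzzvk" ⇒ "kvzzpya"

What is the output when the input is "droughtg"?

gthguo

What's happening: delete the first 2 characters, then reverse the string.
Working it through for "droughtg": intermediate "oughtg", final "gthguo".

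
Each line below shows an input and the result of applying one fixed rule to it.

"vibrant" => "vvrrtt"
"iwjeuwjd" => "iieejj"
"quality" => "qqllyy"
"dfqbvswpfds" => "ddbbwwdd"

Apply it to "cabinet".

cciitt

In each case the input is transformed by: keep one character in every 3, starting at position 1 (positions 1st, 4th, 7th, ...), then double every character.
On "cabinet" that produces "cciitt".
(Check on "quality": → "qly" → "qqllyy" ✓)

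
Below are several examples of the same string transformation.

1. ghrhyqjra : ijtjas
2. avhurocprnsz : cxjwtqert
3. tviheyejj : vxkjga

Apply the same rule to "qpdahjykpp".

srfcjla

Each output is the input with this applied: delete the last 3 characters, then shift every letter 2 places forward in the alphabet (wrapping around).
"qpdahjykpp" → "qpdahjy" → "srfcjla".
(Check on "tviheyejj": → "tvihey" → "vxkjga" ✓)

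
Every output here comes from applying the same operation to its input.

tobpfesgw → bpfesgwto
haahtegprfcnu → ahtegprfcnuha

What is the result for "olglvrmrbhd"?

glvrmrbhdol

The transformation: move the first 2 characters to the end (rotate left by 2).
Applying that to "olglvrmrbhd" gives "glvrmrbhdol".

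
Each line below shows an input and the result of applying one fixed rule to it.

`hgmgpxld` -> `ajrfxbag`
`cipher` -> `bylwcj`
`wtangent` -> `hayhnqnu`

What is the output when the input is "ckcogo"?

The transformation: shift every letter 6 places backward in the alphabet (wrapping around), then move the first 3 characters to the end (rotate left by 3).
"ckcogo" → "wewiai" → "iaiwew".
(Check on "cipher": → "wcjbyl" → "bylwcj" ✓)

iaiwew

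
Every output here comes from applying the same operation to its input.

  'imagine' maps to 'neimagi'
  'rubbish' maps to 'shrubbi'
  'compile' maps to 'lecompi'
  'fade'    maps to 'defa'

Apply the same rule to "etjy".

jyet

In each case the input is transformed by: move the last 2 characters to the front (rotate right by 2).
So "etjy" becomes "jyet".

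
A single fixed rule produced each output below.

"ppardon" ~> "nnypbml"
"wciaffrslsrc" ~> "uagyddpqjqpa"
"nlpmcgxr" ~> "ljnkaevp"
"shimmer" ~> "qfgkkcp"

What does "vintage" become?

tglryec

The rule is to shift every letter 2 places backward in the alphabet (wrapping around).
On "vintage" that produces "tglryec".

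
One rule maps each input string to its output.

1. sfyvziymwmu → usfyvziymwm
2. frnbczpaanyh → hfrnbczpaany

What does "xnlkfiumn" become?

What's happening: move the last character to the front.
"xnlkfiumn" → "nxnlkfium".

nxnlkfium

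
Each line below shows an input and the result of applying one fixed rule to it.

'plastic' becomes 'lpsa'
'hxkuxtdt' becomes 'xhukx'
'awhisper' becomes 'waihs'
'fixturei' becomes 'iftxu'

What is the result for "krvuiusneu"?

rkuvuis

What's happening: delete the last 3 characters, then swap each adjacent pair of characters (1↔2, 3↔4, ...).
"krvuiusneu" → "krvuius" → "rkuvuis".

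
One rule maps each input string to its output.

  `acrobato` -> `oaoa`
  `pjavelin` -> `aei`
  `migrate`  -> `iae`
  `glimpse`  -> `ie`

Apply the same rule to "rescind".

Looking at the pairs, the operation is to move the first character to the end, then keep only the vowels.
For "rescind", step one produces "escindr"; step two turns that into "ei".
(Check on "migrate": → "igratem" → "iae" ✓)

ei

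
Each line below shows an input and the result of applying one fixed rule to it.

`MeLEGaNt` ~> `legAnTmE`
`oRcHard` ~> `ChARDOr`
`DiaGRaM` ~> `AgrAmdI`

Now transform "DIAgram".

aGRAMdi

The pattern: flip the case of every letter, then move the first 2 characters to the end (rotate left by 2).
On "DIAgram": the first step gives "diaGRAM", and the second then gives "aGRAMdi".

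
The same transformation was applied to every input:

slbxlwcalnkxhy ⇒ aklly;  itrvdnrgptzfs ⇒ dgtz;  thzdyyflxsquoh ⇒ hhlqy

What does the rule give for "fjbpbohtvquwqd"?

bdjtu

Each output is the input with this applied: keep one character in every 3, starting at position 2 (positions 2nd, 5th, 8th, ...), then sort the characters into alphabetical order.
Working it through for "fjbpbohtvquwqd": intermediate "jbtud", final "bdjtu".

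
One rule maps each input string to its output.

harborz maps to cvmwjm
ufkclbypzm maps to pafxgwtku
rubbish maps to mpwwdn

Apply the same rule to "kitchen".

fdoxcz

What's happening: shift every letter 5 places backward in the alphabet (wrapping around), then delete the last character.
Doing the same to "kitchen": "fdoxcz".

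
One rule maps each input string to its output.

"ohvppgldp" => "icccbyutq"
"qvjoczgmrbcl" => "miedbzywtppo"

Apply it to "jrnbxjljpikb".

kecayxwwwvoo

What's happening: sort the characters into reverse alphabetical order, then shift every letter 13 places forward in the alphabet (wrapping around) — i.e. ROT13.
"jrnbxjljpikb" → "xrpnlkjjjibb" → "kecayxwwwvoo".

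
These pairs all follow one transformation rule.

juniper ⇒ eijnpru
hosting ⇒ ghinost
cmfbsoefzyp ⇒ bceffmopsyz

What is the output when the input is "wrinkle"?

eiklnrw

The transformation: sort the characters into alphabetical order.
"wrinkle" → "eiklnrw".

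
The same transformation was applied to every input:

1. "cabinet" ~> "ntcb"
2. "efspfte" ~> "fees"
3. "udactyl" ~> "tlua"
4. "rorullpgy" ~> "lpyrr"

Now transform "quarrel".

rlqa

What's happening: keep every other character starting from the first (positions 1st, 3rd, 5th, ...), then move the first 2 characters to the end (rotate left by 2).
"quarrel" → "qarl" → "rlqa".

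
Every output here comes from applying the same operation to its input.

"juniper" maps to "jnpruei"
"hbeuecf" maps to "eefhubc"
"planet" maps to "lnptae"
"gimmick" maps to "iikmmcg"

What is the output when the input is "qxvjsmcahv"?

Each output is the input with this applied: sort the characters into alphabetical order, then move the first 2 characters to the end (rotate left by 2).
"qxvjsmcahv" → "achjmqsvvx" → "hjmqsvvxac".
(Check on "hbeuecf": → "bceefhu" → "eefhubc" ✓)

hjmqsvvxac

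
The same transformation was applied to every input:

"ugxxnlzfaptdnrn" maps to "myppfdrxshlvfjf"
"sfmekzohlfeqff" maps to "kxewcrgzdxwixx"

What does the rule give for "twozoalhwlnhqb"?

The transformation: shift every letter 8 places backward in the alphabet (wrapping around).
"twozoalhwlnhqb" → "logrgsdzodfzit".

logrgsdzodfzit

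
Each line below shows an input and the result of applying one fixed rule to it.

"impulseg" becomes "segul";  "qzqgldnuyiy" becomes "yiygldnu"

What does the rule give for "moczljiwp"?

iwpzlj

Looking at the pairs, the operation is to delete the first 3 characters, then move the last 3 characters to the front (rotate right by 3).
"moczljiwp" → "zljiwp" → "iwpzlj".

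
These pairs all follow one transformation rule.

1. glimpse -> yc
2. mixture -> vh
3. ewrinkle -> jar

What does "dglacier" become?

The rule is to keep one character in every 3, starting at position 2 (positions 2nd, 5th, 8th, ...), then shift every letter 13 places forward in the alphabet (wrapping around) — i.e. ROT13.
Working it through for "dglacier": intermediate "gcr", final "tpe".
(Check on "ewrinkle": → "wne" → "jar" ✓)

tpe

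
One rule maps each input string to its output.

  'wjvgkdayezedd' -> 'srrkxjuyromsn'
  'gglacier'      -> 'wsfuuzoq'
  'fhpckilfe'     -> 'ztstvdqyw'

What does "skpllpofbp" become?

tpdgydzzdc

Looking at the pairs, the operation is to shift every letter 12 places backward in the alphabet (wrapping around), then move the last 3 characters to the front (rotate right by 3).
Applying that to "skpllpofbp" gives "tpdgydzzdc".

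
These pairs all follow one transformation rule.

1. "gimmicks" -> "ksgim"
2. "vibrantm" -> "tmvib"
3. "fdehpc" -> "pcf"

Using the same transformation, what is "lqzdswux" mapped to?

In each case the input is transformed by: move the last 2 characters to the front (rotate right by 2), then delete the last 3 characters.
Applying both steps to "lqzdswux": "uxlqzdsw", then "uxlqz".

uxlqz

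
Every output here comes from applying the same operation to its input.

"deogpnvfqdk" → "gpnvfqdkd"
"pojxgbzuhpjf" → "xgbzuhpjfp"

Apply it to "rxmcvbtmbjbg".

cvbtmbjbgr

In each case the input is transformed by: move the first 3 characters to the end (rotate left by 3), then delete the last 2 characters.
On "rxmcvbtmbjbg": the first step gives "cvbtmbjbgrxm", and the second then gives "cvbtmbjbgr".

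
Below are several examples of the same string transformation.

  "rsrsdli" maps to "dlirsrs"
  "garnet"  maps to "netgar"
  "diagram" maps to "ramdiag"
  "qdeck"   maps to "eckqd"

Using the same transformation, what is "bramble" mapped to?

What's happening: move the last 3 characters to the front (rotate right by 3).
Applying that to "bramble" gives "blebram".

blebram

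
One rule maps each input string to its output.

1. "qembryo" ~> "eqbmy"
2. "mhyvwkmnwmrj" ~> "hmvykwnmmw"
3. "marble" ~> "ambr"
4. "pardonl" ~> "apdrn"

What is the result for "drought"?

rduoh

The rule is to swap each adjacent pair of characters (1↔2, 3↔4, ...), then delete the last 2 characters.
On "drought": the first step gives "rduohgt", and the second then gives "rduoh".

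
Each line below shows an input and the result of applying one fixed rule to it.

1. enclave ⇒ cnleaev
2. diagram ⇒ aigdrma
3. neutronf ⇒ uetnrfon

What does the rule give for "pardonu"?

Each output is the input with this applied: move the first 2 characters to the end (rotate left by 2), then take characters alternately from the front and the back (1st, last, 2nd, 2nd-last, ...).
"pardonu" → "rdonupa" → "radpoun".

radpoun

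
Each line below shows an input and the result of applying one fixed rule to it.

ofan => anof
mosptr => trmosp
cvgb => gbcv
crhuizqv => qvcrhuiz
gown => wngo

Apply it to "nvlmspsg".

sgnvlmsp

Each output is the input with this applied: move the last 2 characters to the front (rotate right by 2).
"nvlmspsg" → "sgnvlmsp".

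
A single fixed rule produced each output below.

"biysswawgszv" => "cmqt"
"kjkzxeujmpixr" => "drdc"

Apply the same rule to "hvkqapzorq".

The rule is to keep one character in every 3, starting at position 2 (positions 2nd, 5th, 8th, ...), then shift every letter 6 places backward in the alphabet (wrapping around).
For "hvkqapzorq", step one produces "vao"; step two turns that into "pui".
(Check on "kjkzxeujmpixr": → "jxji" → "drdc" ✓)

pui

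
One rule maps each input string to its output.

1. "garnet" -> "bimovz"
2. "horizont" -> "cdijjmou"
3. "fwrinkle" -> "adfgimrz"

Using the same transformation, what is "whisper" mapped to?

cdkmnrz

In each case the input is transformed by: shift every letter 5 places backward in the alphabet (wrapping around), then sort the characters into alphabetical order.
Working it through for "whisper": intermediate "rcdnkzm", final "cdkmnrz".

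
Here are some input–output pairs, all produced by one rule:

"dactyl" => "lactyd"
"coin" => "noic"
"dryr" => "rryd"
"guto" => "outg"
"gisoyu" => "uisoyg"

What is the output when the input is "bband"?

dbanb

Each output is the input with this applied: swap the first and last characters.
On "bband" that produces "dbanb".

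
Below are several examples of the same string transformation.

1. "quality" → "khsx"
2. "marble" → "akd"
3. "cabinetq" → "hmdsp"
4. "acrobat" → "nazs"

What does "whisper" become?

rodq

Rule — delete the first 3 characters, then shift every letter 1 place backward in the alphabet (wrapping around).
Starting from "whisper": after the first operation, "sper"; after the second, "rodq".
(Check on "marble": → "ble" → "akd" ✓)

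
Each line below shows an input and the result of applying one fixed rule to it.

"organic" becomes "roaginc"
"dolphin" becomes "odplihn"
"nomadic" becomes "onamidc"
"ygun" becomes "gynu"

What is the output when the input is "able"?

In each case the input is transformed by: swap each adjacent pair of characters (1↔2, 3↔4, ...).
On "able" that produces "bael".

bael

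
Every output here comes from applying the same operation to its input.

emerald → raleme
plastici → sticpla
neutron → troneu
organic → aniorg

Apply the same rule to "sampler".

plesam

Rule — delete the last character, then move the first 3 characters to the end (rotate left by 3).
Working it through for "sampler": intermediate "sample", final "plesam".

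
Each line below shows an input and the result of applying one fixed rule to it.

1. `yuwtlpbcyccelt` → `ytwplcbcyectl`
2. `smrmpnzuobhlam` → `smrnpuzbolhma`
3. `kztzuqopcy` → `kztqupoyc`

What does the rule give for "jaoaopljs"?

The rule is to swap each adjacent pair of characters (1↔2, 3↔4, ...), then delete the first character.
For "jaoaopljs", step one produces "ajaopojls"; step two turns that into "jaopojls".

jaopojls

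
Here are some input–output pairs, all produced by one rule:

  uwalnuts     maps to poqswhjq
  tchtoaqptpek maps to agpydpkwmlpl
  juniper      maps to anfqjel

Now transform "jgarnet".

The transformation: move the last 2 characters to the front (rotate right by 2), then shift every letter 4 places backward in the alphabet (wrapping around).
On "jgarnet": the first step gives "etjgarn", and the second then gives "apfcwnj".

apfcwnj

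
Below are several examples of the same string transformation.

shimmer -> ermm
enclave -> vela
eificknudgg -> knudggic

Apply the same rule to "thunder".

ernd

The transformation: delete the first 3 characters, then move the first 2 characters to the end (rotate left by 2).
"thunder" → "nder" → "ernd".
(Check on "shimmer": → "mmer" → "ermm" ✓)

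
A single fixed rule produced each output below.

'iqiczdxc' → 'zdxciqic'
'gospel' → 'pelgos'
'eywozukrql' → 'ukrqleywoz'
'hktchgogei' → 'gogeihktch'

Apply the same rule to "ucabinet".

Rule — swap the front and back halves of the string.
So "ucabinet" becomes "inetucab".

inetucab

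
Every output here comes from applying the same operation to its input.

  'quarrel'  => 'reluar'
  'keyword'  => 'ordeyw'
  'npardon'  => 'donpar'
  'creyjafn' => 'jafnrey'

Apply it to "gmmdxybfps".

xybfpsmmd

Rule — delete the first character, then move the first 3 characters to the end (rotate left by 3).
For "gmmdxybfps", step one produces "mmdxybfps"; step two turns that into "xybfpsmmd".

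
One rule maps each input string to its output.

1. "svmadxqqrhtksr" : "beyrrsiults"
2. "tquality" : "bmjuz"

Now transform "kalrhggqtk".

sihhrul

What's happening: shift every letter 1 place forward in the alphabet (wrapping around), then delete the first 3 characters.
Working it through for "kalrhggqtk": intermediate "lbmsihhrul", final "sihhrul".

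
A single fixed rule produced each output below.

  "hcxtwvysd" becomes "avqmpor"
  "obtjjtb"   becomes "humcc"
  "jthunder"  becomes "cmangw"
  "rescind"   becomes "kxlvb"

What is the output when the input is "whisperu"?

Rule — delete the last 2 characters, then shift every letter 7 places backward in the alphabet (wrapping around).
So "whisperu" becomes "pablix".
(Check on "hcxtwvysd": → "hcxtwvy" → "avqmpor" ✓)

pablix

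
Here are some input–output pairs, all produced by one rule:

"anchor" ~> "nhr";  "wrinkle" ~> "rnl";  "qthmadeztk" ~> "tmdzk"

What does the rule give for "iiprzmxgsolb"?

The transformation: keep every other character starting from the second (positions 2nd, 4th, 6th, ...).
Doing the same to "iiprzmxgsolb": "irmgob".

irmgob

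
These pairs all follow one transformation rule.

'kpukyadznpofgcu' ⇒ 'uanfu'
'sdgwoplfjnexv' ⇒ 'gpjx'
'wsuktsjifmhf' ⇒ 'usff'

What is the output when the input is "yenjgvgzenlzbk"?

Rule — keep one character in every 3, starting at position 3 (positions 3rd, 6th, 9th, ...).
Applying that to "yenjgvgzenlzbk" gives "nvez".

nvez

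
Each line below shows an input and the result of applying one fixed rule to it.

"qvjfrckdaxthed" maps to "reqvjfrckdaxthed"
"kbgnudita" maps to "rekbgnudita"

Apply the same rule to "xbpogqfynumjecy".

rexbpogqfynumjecy

The transformation: prepend "re".
Applying that to "xbpogqfynumjecy" gives "rexbpogqfynumjecy".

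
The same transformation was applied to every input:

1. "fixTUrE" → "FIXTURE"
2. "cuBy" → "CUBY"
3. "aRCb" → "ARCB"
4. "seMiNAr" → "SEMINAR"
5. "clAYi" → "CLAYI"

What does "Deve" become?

What's happening: convert every letter to uppercase.
So "Deve" becomes "DEVE".

DEVE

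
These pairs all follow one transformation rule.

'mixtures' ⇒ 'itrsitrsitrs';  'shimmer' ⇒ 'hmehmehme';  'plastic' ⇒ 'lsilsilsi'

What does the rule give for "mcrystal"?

cytlcytlcytl

The transformation: keep every other character starting from the second (positions 2nd, 4th, 6th, ...), then write the whole string 3 times in a row.
So "mcrystal" becomes "cytlcytlcytl".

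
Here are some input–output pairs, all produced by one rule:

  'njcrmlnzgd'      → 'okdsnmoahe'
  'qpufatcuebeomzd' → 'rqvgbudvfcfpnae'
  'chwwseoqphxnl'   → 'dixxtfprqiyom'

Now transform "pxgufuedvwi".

Looking at the pairs, the operation is to shift every letter 1 place forward in the alphabet (wrapping around).
Doing the same to "pxgufuedvwi": "qyhvgvfewxj".

qyhvgvfewxj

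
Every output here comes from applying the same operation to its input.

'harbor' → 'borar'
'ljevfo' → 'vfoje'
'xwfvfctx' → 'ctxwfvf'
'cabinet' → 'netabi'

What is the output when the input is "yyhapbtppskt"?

The rule is to delete the first character, then move the last 3 characters to the front (rotate right by 3).
Starting from "yyhapbtppskt": after the first operation, "yhapbtppskt"; after the second, "sktyhapbtpp".

sktyhapbtpp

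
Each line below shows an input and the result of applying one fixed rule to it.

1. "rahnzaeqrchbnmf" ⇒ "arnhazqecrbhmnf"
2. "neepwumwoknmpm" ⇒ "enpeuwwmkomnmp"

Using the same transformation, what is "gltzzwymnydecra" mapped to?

What's happening: swap each adjacent pair of characters (1↔2, 3↔4, ...).
On "gltzzwymnydecra" that produces "lgztwzmyynedrca".

lgztwzmyynedrca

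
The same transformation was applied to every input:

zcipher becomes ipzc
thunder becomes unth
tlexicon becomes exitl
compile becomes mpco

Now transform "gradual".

What's happening: delete the last 3 characters, then move the first 2 characters to the end (rotate left by 2).
On "gradual": the first step gives "grad", and the second then gives "adgr".

adgr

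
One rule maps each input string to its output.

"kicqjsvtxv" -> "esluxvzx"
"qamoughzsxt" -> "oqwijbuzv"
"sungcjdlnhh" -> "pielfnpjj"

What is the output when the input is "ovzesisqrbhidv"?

Each output is the input with this applied: delete the first 2 characters, then shift every letter 2 places forward in the alphabet (wrapping around).
Applying that to "ovzesisqrbhidv" gives "bgukustdjkfx".

bgukustdjkfx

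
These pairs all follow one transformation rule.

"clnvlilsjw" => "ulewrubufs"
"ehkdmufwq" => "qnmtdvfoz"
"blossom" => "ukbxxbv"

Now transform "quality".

dzujcrh

The rule is to swap each adjacent pair of characters (1↔2, 3↔4, ...), then shift every letter 9 places forward in the alphabet (wrapping around).
On "quality": the first step gives "uqlatiy", and the second then gives "dzujcrh".
(Check on "clnvlilsjw": → "lcvnilslwj" → "ulewrubufs" ✓)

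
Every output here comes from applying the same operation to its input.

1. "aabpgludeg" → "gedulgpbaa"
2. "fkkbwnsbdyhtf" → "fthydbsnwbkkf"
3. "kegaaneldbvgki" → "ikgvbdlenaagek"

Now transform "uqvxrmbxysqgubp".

pbugqsyxbmrxvqu

The pattern: reverse the string.
For "uqvxrmbxysqgubp" the result is "pbugqsyxbmrxvqu".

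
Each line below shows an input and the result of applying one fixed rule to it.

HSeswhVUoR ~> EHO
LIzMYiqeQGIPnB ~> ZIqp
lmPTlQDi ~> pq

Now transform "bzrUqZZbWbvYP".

Rzwy

The transformation: flip the case of every letter, then keep one character in every 3, starting at position 3 (positions 3rd, 6th, 9th, ...).
On "bzrUqZZbWbvYP": the first step gives "BZRuQzzBwBVyp", and the second then gives "Rzwy".
(Check on "LIzMYiqeQGIPnB": → "liZmyIQEqgipNb" → "ZIqp" ✓)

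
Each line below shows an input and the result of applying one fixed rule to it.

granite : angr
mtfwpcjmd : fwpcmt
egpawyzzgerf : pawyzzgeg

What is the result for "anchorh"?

chan

Looking at the pairs, the operation is to delete the last 3 characters, then move the first 2 characters to the end (rotate left by 2).
On "anchorh": the first step gives "anch", and the second then gives "chan".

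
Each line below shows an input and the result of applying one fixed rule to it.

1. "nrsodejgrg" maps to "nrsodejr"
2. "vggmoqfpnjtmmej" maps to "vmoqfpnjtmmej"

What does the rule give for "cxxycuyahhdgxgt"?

cxxycuyahhdxt

The transformation: remove every "g".
For "cxxycuyahhdgxgt" the result is "cxxycuyahhdxt".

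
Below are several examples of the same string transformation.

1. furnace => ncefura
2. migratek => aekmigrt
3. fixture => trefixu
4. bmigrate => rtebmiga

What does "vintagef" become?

aefvintg

The pattern: move the last 3 characters to the front (rotate right by 3), then swap the first and last characters.
Applying both steps to "vintagef": "gefvinta", then "aefvintg".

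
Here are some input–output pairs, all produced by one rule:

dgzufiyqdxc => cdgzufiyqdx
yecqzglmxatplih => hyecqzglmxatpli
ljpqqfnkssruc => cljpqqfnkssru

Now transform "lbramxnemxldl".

The rule is to move the last character to the front.
Doing the same to "lbramxnemxldl": "llbramxnemxld".

llbramxnemxld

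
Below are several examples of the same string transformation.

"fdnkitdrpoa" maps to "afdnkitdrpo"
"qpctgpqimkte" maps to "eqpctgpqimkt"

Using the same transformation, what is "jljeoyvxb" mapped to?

Looking at the pairs, the operation is to move the last character to the front.
Applying that to "jljeoyvxb" gives "bjljeoyvx".

bjljeoyvx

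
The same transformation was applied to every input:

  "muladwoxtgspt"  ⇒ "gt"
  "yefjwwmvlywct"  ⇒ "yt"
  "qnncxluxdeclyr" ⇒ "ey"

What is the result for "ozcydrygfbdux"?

bx

Each output is the input with this applied: keep one character in every 3, starting at position 1 (positions 1st, 4th, 7th, ...), then delete the first 3 characters.
Working it through for "ozcydrygfbdux": intermediate "oyybx", final "bx".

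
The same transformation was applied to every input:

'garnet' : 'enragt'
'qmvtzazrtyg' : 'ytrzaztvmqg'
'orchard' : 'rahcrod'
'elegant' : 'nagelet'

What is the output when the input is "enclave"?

Looking at the pairs, the operation is to move the last character to the front, then reverse the string.
Doing the same to "enclave": "valcnee".

valcnee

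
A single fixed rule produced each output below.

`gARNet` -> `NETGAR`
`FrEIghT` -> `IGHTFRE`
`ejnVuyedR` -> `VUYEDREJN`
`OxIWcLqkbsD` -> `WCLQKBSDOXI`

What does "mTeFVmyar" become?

The rule is to move the first 3 characters to the end (rotate left by 3), then convert every letter to uppercase.
Applying both steps to "mTeFVmyar": "FVmyarmTe", then "FVMYARMTE".

FVMYARMTE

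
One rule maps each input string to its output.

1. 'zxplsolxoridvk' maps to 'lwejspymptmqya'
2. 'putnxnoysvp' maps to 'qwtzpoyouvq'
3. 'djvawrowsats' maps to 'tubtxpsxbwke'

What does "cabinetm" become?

nufojcbd

The rule is to reverse the string, then shift every letter 1 place forward in the alphabet (wrapping around).
"cabinetm" → "mtenibac" → "nufojcbd".
(Check on "djvawrowsats": → "stasworwavjd" → "tubtxpsxbwke" ✓)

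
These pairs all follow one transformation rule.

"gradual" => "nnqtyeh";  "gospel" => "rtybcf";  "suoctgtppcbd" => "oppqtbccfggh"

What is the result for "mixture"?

rvzeghk

Each output is the input with this applied: sort the characters into alphabetical order, then shift every letter 13 places forward in the alphabet (wrapping around) — i.e. ROT13.
Starting from "mixture": after the first operation, "eimrtux"; after the second, "rvzeghk".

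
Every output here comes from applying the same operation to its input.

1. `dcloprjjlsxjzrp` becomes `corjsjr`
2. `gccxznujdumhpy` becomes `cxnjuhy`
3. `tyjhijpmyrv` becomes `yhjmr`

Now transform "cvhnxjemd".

Each output is the input with this applied: keep every other character starting from the second (positions 2nd, 4th, 6th, ...).
On "cvhnxjemd" that produces "vnjm".

vnjm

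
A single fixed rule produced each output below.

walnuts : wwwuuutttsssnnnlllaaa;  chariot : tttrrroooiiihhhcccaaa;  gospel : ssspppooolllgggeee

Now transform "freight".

What's happening: repeat every character 3 times, then sort the characters into reverse alphabetical order.
On "freight": the first step gives "fffrrreeeiiiggghhhttt", and the second then gives "tttrrriiihhhgggfffeee".

tttrrriiihhhgggfffeee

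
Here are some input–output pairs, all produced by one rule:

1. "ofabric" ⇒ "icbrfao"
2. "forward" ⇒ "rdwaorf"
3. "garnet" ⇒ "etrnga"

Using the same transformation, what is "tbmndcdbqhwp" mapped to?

wpqhdbdcmntb

The transformation: reverse the string, then swap each adjacent pair of characters (1↔2, 3↔4, ...).
On "tbmndcdbqhwp": the first step gives "pwhqbdcdnmbt", and the second then gives "wpqhdbdcmntb".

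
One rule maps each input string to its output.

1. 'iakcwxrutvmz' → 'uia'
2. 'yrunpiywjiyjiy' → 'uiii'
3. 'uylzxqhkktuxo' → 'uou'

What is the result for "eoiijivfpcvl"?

iiieo

The rule is to move the first 2 characters to the end (rotate left by 2), then keep only the vowels.
Doing the same to "eoiijivfpcvl": "iiieo".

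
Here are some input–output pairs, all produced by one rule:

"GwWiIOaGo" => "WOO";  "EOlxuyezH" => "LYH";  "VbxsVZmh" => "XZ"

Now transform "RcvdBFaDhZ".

VFH

Each output is the input with this applied: keep one character in every 3, starting at position 3 (positions 3rd, 6th, 9th, ...), then convert every letter to uppercase.
"RcvdBFaDhZ" → "vFh" → "VFH".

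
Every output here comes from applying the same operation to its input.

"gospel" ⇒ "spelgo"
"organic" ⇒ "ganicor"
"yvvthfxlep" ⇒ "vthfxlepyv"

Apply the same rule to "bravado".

avadobr

The pattern: move the first 2 characters to the end (rotate left by 2).
Applying that to "bravado" gives "avadobr".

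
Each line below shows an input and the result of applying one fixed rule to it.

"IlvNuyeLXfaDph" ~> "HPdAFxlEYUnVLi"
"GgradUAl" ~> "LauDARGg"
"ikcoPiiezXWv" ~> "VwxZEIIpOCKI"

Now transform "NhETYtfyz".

ZYFTyteHn

Rule — reverse the string, then flip the case of every letter.
Applying both steps to "NhETYtfyz": "zyftYTEhN", then "ZYFTyteHn".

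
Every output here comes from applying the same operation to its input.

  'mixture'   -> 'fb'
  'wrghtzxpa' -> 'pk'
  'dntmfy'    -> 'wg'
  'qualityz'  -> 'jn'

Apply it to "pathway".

it

What's happening: shift every letter 7 places backward in the alphabet (wrapping around), then keep only the first 2 characters.
Applying that to "pathway" gives "it".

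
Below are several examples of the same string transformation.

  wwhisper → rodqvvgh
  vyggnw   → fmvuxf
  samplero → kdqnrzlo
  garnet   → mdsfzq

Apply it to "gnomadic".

zchbfmnl

In each case the input is transformed by: swap the front and back halves of the string, then shift every letter 1 place backward in the alphabet (wrapping around).
On "gnomadic": the first step gives "adicgnom", and the second then gives "zchbfmnl".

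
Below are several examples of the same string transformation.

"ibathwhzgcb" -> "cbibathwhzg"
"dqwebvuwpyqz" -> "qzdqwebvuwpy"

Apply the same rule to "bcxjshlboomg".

The rule is to move the last 2 characters to the front (rotate right by 2).
For "bcxjshlboomg" the result is "mgbcxjshlboo".

mgbcxjshlboo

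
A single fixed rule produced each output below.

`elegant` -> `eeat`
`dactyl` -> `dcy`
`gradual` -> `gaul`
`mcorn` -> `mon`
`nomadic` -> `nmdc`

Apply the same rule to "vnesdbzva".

What's happening: keep every other character starting from the first (positions 1st, 3rd, 5th, ...).
So "vnesdbzva" becomes "vedza".

vedza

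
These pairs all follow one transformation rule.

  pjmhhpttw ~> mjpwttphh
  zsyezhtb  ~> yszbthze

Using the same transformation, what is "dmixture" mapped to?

imderutx

Each output is the input with this applied: move the first 3 characters to the end (rotate left by 3), then reverse the string.
For "dmixture", step one produces "xturedmi"; step two turns that into "imderutx".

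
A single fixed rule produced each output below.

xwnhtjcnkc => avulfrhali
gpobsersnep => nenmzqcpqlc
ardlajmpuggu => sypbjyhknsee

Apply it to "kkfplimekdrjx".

viidnjgkcibph

The transformation: move the last character to the front, then shift every letter 2 places backward in the alphabet (wrapping around).
"kkfplimekdrjx" → "xkkfplimekdrj" → "viidnjgkcibph".
(Check on "gpobsersnep": → "pgpobsersne" → "nenmzqcpqlc" ✓)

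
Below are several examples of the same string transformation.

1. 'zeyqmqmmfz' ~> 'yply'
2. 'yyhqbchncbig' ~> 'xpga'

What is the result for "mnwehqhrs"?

The transformation: keep one character in every 3, starting at position 1 (positions 1st, 4th, 7th, ...), then shift every letter 1 place backward in the alphabet (wrapping around).
For "mnwehqhrs", step one produces "meh"; step two turns that into "ldg".

ldg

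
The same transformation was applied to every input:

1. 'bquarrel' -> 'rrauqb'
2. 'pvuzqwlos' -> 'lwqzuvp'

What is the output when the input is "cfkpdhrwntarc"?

What's happening: reverse the string, then delete the first 2 characters.
Applying that to "cfkpdhrwntarc" gives "atnwrhdpkfc".

atnwrhdpkfc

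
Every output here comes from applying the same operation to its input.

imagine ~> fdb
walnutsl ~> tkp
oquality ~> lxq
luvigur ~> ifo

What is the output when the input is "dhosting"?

apk

What's happening: keep one character in every 3, starting at position 1 (positions 1st, 4th, 7th, ...), then shift every letter 3 places backward in the alphabet (wrapping around).
On "dhosting" that produces "apk".
(Check on "oquality": → "oat" → "lxq" ✓)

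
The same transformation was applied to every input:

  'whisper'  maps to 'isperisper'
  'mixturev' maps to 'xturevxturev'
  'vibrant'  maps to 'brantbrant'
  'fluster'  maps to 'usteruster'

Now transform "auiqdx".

In each case the input is transformed by: delete the first 2 characters, then write the whole string twice.
Working it through for "auiqdx": intermediate "iqdx", final "iqdxiqdx".

iqdxiqdx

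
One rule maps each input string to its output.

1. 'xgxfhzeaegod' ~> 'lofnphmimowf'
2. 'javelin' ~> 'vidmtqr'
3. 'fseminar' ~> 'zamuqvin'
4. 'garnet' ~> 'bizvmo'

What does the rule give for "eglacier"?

zotikqmm

The transformation: shift every letter 8 places forward in the alphabet (wrapping around), then swap the first and last characters.
Working it through for "eglacier": intermediate "motikqmz", final "zotikqmm".
(Check on "garnet": → "oizvmb" → "bizvmo" ✓)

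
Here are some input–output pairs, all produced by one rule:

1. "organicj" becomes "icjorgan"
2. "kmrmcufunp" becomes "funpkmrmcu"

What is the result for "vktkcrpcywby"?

The rule is to move the first character to the end, then swap the front and back halves of the string.
Applying both steps to "vktkcrpcywby": "ktkcrpcywbyv", then "cywbyvktkcrp".

cywbyvktkcrp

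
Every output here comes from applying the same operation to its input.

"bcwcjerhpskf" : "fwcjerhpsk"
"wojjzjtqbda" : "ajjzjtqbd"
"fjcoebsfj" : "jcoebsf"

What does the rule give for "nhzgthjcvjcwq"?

qzgthjcvjcw

Each output is the input with this applied: delete the first 2 characters, then move the last character to the front.
So "nhzgthjcvjcwq" becomes "qzgthjcvjcw".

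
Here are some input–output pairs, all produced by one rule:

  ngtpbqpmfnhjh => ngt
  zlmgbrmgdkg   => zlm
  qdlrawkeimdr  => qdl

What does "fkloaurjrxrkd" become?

fkl

Looking at the pairs, the operation is to keep only the first 3 characters.
So "fkloaurjrxrkd" becomes "fkl".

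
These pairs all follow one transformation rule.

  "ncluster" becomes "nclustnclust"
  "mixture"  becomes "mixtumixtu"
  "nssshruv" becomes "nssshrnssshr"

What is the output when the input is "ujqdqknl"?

What's happening: delete the last 2 characters, then write the whole string twice.
For "ujqdqknl", step one produces "ujqdqk"; step two turns that into "ujqdqkujqdqk".

ujqdqkujqdqk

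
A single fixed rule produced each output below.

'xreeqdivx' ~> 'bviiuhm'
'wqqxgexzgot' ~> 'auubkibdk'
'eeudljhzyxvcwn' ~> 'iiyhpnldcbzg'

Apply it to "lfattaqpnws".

pjexxeutr

The transformation: delete the last 2 characters, then shift every letter 4 places forward in the alphabet (wrapping around).
Doing the same to "lfattaqpnws": "pjexxeutr".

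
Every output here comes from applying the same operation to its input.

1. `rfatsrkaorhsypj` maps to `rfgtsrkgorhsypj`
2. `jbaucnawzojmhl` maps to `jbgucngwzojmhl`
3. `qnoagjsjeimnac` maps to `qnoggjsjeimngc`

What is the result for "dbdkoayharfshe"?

In each case the input is transformed by: replace every "a" with "g".
So "dbdkoayharfshe" becomes "dbdkogyhgrfshe".

dbdkogyhgrfshe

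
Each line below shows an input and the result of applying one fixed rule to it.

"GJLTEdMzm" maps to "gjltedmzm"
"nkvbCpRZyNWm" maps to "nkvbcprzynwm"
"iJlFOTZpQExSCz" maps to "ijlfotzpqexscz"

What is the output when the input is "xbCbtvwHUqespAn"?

Each output is the input with this applied: convert every letter to lowercase.
So "xbCbtvwHUqespAn" becomes "xbcbtvwhuqespan".

xbcbtvwhuqespan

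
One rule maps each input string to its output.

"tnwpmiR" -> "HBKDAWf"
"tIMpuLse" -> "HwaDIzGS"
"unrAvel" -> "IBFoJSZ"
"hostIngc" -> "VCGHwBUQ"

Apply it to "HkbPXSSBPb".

vYPdlggpdP

The pattern: flip the case of every letter, then shift every letter 12 places backward in the alphabet (wrapping around).
For "HkbPXSSBPb", step one produces "hKBpxssbpB"; step two turns that into "vYPdlggpdP".
(Check on "unrAvel": → "UNRaVEL" → "IBFoJSZ" ✓)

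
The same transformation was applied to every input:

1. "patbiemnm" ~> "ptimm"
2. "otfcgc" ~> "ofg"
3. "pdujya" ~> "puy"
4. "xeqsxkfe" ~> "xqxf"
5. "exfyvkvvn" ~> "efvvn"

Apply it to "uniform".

uiom

Rule — keep every other character starting from the first (positions 1st, 3rd, 5th, ...).
For "uniform" the result is "uiom".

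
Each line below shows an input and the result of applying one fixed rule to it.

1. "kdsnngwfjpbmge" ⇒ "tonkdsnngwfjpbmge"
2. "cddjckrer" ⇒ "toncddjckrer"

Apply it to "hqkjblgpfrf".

What's happening: prepend "ton".
Applying that to "hqkjblgpfrf" gives "tonhqkjblgpfrf".

tonhqkjblgpfrf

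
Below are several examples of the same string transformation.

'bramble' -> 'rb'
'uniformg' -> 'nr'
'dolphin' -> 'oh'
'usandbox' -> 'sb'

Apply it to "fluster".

lt

The rule is to take characters alternately from the front and the back (1st, last, 2nd, 2nd-last, ...), then keep one character in every 3, starting at position 3 (positions 3rd, 6th, 9th, ...).
Applying both steps to "fluster": "frleuts", then "lt".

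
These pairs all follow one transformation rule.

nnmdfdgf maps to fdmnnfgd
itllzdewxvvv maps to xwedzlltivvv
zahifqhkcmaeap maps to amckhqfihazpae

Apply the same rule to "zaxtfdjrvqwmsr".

wqvrjdftxazrsm

The rule is to reverse the string, then move the first 3 characters to the end (rotate left by 3).
For "zaxtfdjrvqwmsr", step one produces "rsmwqvrjdftxaz"; step two turns that into "wqvrjdftxazrsm".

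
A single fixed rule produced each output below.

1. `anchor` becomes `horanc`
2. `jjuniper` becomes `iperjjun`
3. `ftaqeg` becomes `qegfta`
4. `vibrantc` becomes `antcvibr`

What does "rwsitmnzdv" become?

mnzdvrwsit

Rule — swap the front and back halves of the string.
"rwsitmnzdv" → "mnzdvrwsit".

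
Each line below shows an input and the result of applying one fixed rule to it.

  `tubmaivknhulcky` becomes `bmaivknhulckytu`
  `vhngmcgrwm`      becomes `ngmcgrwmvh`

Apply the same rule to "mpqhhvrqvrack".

qhhvrqvrackmp

The rule is to move the first 2 characters to the end (rotate left by 2).
Applying that to "mpqhhvrqvrack" gives "qhhvrqvrackmp".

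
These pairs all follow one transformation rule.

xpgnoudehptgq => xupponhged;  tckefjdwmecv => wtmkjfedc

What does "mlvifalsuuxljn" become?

xvuusmllifa

Rule — delete the last 3 characters, then sort the characters into reverse alphabetical order.
On "mlvifalsuuxljn": the first step gives "mlvifalsuux", and the second then gives "xvuusmllifa".
(Check on "tckefjdwmecv": → "tckefjdwm" → "wtmkjfedc" ✓)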